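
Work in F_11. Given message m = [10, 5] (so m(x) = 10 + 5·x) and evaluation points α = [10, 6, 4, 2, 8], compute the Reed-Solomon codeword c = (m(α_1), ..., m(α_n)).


c = [5, 7, 8, 9, 6]

Message polynomial: m(x) = 10 + 5·x (mod 11).
For each evaluation point α_i, compute m(α_i) mod 11:
  α_1 = 10: Horner steps 5 → 5, so m(10) = 5.
  α_2 = 6: Horner steps 5 → 7, so m(6) = 7.
  α_3 = 4: Horner steps 5 → 8, so m(4) = 8.
  α_4 = 2: Horner steps 5 → 9, so m(2) = 9.
  α_5 = 8: Horner steps 5 → 6, so m(8) = 6.
Codeword c = [5, 7, 8, 9, 6] ∈ F_11^5.


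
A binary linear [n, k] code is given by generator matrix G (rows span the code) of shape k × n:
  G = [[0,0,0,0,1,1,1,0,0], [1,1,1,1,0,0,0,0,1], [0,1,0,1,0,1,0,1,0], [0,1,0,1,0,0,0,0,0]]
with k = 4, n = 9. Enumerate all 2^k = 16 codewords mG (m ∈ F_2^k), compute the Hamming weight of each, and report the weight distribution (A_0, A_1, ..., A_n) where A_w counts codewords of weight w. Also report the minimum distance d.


Weight distribution: A_0 = 1, A_2 = 2, A_3 = 3, A_4 = 1, A_5 = 4, A_6 = 2, A_7 = 1, A_8 = 2. Minimum distance d = 2.

Enumerate all 2^4 = 16 messages m ∈ F_2^4.
For each, compute codeword c = mG in F_2^9, then tally its weight.
  m = 0000 → c = 000000000, weight = 0.
  m = 1000 → c = 000011100, weight = 3.
  m = 0100 → c = 111100001, weight = 5.
  m = 1100 → c = 111111101, weight = 8.
  m = 0010 → c = 010101010, weight = 4.
  m = 1010 → c = 010110110, weight = 5.
  m = 0110 → c = 101001011, weight = 5.
  m = 1110 → c = 101010111, weight = 6.
  m = 0001 → c = 010100000, weight = 2.
  m = 1001 → c = 010111100, weight = 5.
  m = 0101 → c = 101000001, weight = 3.
  m = 1101 → c = 101011101, weight = 6.
  m = 0011 → c = 000001010, weight = 2.
  m = 1011 → c = 000010110, weight = 3.
  m = 0111 → c = 111101011, weight = 7.
  m = 1111 → c = 111110111, weight = 8.
Tally weights:
  weight 0: 1 codewords.
  weight 2: 2 codewords.
  weight 3: 3 codewords.
  weight 4: 1 codewords.
  weight 5: 4 codewords.
  weight 6: 2 codewords.
  weight 7: 1 codewords.
  weight 8: 2 codewords.
Minimum distance d = smallest w > 0 with A_w > 0 = 2.
Sanity: Σ A_w = 16 = 2^4 = 16 ✓.


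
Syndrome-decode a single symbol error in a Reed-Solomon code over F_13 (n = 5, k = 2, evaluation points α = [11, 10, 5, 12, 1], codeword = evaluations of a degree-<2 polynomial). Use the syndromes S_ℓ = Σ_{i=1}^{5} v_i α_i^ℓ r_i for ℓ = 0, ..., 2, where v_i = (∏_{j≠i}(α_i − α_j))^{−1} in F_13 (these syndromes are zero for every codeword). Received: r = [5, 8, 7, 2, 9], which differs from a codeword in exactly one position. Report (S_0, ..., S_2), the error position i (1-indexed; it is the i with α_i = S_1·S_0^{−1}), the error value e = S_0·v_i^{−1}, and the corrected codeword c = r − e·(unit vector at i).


S = (2, 10, 11), error at position 3, error magnitude e = 10, c = [5, 8, 10, 2, 9].

Step 1: column multipliers v_i = (∏_{j≠i}(α_i − α_j))^{−1} mod 13.
  i = 1 (α = 11): (11−10)(11−5)(11−12)(11−1) = 1·6·(−1)·10 = −60 ≡ 5, so v_1 = 5^{−1} = 8 (mod 13).
  i = 2 (α = 10): (10−11)(10−5)(10−12)(10−1) = (−1)·5·(−2)·9 = 90 ≡ 12, so v_2 = 12^{−1} = 12 (mod 13).
  i = 3 (α = 5): (5−11)(5−10)(5−12)(5−1) = (−6)·(−5)·(−7)·4 = −840 ≡ 5, so v_3 = 5^{−1} = 8 (mod 13).
  i = 4 (α = 12): (12−11)(12−10)(12−5)(12−1) = 1·2·7·11 = 154 ≡ 11, so v_4 = 11^{−1} = 6 (mod 13).
  i = 5 (α = 1): (1−11)(1−10)(1−5)(1−12) = (−10)·(−9)·(−4)·(−11) = 3960 ≡ 8, so v_5 = 8^{−1} = 5 (mod 13).
  v = [8, 12, 8, 6, 5].
Step 2: syndromes of r = [5, 8, 7, 2, 9] (all sums mod 13).
  S_0 = Σ v_i r_i = 8·5 + 12·8 + 8·7 + 6·2 + 5·9 = 249 ≡ 2.
  S_1 = Σ v_i α_i r_i = 8·11·5 + 12·10·8 + 8·5·7 + 6·12·2 + 5·1·9 = 1869 ≡ 10.
  α_i^2 mod 13 = [4, 9, 12, 1, 1].
  S_2 = Σ v_i α_i^2 r_i = 8·4·5 + 12·9·8 + 8·12·7 + 6·1·2 + 5·1·9 = 1753 ≡ 11.
  S = (2, 10, 11) ≠ 0, so r is not a codeword (an error is present).
Step 3: locate the error. For a single error e at position i, S_ℓ = v_i·e·α_i^ℓ, so α_err = S_1/S_0.
  S_0^{−1} = 2^{−1} = 7 (mod 13), so α_err = 10·7 = 70 ≡ 5 = α_3. Error position i = 3.
  Consistency check: S_2/S_1 = 11·4 = 44 ≡ 5 = α_err ✓ (single-error assumption holds).
Step 4: error magnitude e = S_0/v_3 = S_0·∏_{j≠3}(α_3 − α_j) = 2·5 = 10 ≡ 10 (mod 13).
Step 5: correct position 3: c_3 = r_3 − e = 7 − 10 ≡ 10 (mod 13). Hence c = [5, 8, 10, 2, 9].
  Check: interpolating c through the α_i gives m(x) = 12 + 10·x (degree < 2) with m(α_i) = c_i for every i, so c is indeed a codeword.


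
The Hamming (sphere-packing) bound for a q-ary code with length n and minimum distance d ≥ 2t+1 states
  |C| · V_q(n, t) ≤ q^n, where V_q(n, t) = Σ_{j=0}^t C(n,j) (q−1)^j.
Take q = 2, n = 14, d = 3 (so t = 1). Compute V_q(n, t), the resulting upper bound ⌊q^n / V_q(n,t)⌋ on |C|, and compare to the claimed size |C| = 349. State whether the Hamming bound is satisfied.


V_q(n, t) = 15, q^n = 16384, Hamming bound = 1092, |C| = 349 ≤ bound (satisfied).

Step 1: Compute V_q(n, t) = Σ_{j=0}^1 C(n, j) (q−1)^j.
  j = 0: C(14,0)·(1)^0 = 1·1 = 1.
  j = 1: C(14,1)·(1)^1 = 14·1 = 14.
  V_q(n, t) = 1 + 14 = 15.
Step 2: q^n = 2^14 = 16384.
Step 3: Hamming bound ⌊q^n / V_q(n,t)⌋ = ⌊16384/15⌋ = 1092.
Step 4: Compare |C| = 349 to 1092: satisfied.
The claimed |C| lies below the Hamming bound.


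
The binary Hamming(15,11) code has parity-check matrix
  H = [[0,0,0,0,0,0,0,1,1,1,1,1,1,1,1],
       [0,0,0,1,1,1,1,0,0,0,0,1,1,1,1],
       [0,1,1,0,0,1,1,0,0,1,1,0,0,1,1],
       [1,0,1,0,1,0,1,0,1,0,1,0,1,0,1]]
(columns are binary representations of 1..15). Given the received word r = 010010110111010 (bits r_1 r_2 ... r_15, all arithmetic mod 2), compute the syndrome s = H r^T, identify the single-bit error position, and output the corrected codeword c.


s = (1, 0, 1, 1)^T, error position = 11, corrected codeword c = 010010110101010

Compute s = H r^T mod 2 one row at a time:
  s_1 = 1 + 0 + 1 + 1 + 1 + 0 + 1 + 0 = 5 ≡ 1 (mod 2).
  s_2 = 0 + 1 + 0 + 1 + 1 + 0 + 1 + 0 = 4 ≡ 0 (mod 2).
  s_3 = 1 + 0 + 0 + 1 + 1 + 1 + 1 + 0 = 5 ≡ 1 (mod 2).
  s_4 = 0 + 0 + 1 + 1 + 0 + 1 + 0 + 0 = 3 ≡ 1 (mod 2).
s = (1, 0, 1, 1)^T — this equals column 11 of H (binary 1011), so error is at position 11.
Correct: flip bit 11 of r = 010010110111010 to get c = 010010110101010.


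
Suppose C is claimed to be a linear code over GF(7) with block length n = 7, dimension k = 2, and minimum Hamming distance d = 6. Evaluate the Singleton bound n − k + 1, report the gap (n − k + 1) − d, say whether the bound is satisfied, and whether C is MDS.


Singleton RHS = n − k + 1 = 6, slack = 0, bound satisfied, MDS.

Singleton bound: d ≤ n − k + 1.
Here n = 7, k = 2, so n − k + 1 = 6.
Given d = 6, check d ≤ 6: YES.
Slack = (n − k + 1) − d = 0.
The code is MDS (slack = 0).
Description: the claimed parameters are [7, 2, 6]_7; such a code would be MDS (meets Singleton bound).


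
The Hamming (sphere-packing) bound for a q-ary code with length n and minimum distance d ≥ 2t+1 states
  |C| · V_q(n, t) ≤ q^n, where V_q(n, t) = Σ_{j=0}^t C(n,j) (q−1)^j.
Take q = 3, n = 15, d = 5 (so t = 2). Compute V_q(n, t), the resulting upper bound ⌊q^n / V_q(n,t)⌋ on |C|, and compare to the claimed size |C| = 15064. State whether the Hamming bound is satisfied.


V_q(n, t) = 451, q^n = 14348907, Hamming bound = 31815, |C| = 15064 ≤ bound (satisfied).

Step 1: Compute V_q(n, t) = Σ_{j=0}^2 C(n, j) (q−1)^j.
  j = 0: C(15,0)·(2)^0 = 1·1 = 1.
  j = 1: C(15,1)·(2)^1 = 15·2 = 30.
  j = 2: C(15,2)·(2)^2 = 105·4 = 420.
  V_q(n, t) = 1 + 30 + 420 = 451.
Step 2: q^n = 3^15 = 14348907.
Step 3: Hamming bound ⌊q^n / V_q(n,t)⌋ = ⌊14348907/451⌋ = 31815.
Step 4: Compare |C| = 15064 to 31815: satisfied.
The claimed |C| lies below the Hamming bound.


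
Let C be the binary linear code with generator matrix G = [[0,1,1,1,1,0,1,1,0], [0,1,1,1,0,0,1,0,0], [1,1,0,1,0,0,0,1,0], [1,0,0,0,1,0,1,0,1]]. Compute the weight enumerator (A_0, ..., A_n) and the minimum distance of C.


Weight distribution: A_0 = 1, A_2 = 2, A_4 = 9, A_6 = 4. Minimum distance d = 2.

Enumerate all 2^4 = 16 messages m ∈ F_2^4.
For each, compute codeword c = mG in F_2^9, then tally its weight.
  m = 0000 → c = 000000000, weight = 0.
  m = 1000 → c = 011110110, weight = 6.
  m = 0100 → c = 011100100, weight = 4.
  m = 1100 → c = 000010010, weight = 2.
  m = 0010 → c = 110100010, weight = 4.
  m = 1010 → c = 101010100, weight = 4.
  m = 0110 → c = 101000110, weight = 4.
  m = 1110 → c = 110110000, weight = 4.
  m = 0001 → c = 100010101, weight = 4.
  m = 1001 → c = 111100011, weight = 6.
  m = 0101 → c = 111110001, weight = 6.
  m = 1101 → c = 100000111, weight = 4.
  m = 0011 → c = 010110111, weight = 6.
  m = 1011 → c = 001000001, weight = 2.
  m = 0111 → c = 001010011, weight = 4.
  m = 1111 → c = 010100101, weight = 4.
Tally weights:
  weight 0: 1 codewords.
  weight 2: 2 codewords.
  weight 4: 9 codewords.
  weight 6: 4 codewords.
Minimum distance d = smallest w > 0 with A_w > 0 = 2.
Sanity: Σ A_w = 16 = 2^4 = 16 ✓.


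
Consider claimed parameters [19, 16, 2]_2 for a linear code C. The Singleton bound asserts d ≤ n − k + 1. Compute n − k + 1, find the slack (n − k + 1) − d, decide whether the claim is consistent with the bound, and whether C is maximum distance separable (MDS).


Singleton RHS = n − k + 1 = 4, slack = 2, bound satisfied, not MDS.

Singleton bound: d ≤ n − k + 1.
Here n = 19, k = 16, so n − k + 1 = 4.
Given d = 2, check d ≤ 4: YES.
Slack = (n − k + 1) − d = 2.
The code is NOT MDS (slack = 2 > 0).
Description: the claimed parameters are [19, 16, 2]_2; such a code would be non-MDS.


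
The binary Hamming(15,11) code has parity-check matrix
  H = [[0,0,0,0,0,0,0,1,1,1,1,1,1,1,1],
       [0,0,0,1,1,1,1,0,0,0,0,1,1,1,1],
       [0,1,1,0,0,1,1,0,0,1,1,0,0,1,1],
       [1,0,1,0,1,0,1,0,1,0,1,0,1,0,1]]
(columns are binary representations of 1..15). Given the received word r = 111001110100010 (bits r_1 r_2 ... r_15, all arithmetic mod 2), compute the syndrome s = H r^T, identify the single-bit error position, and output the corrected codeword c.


s = (1, 1, 0, 1)^T, error position = 13, corrected codeword c = 111001110100110

Compute s = H r^T mod 2 one row at a time:
  s_1 = 1 + 0 + 1 + 0 + 0 + 0 + 1 + 0 = 3 ≡ 1 (mod 2).
  s_2 = 0 + 0 + 1 + 1 + 0 + 0 + 1 + 0 = 3 ≡ 1 (mod 2).
  s_3 = 1 + 1 + 1 + 1 + 1 + 0 + 1 + 0 = 6 ≡ 0 (mod 2).
  s_4 = 1 + 1 + 0 + 1 + 0 + 0 + 0 + 0 = 3 ≡ 1 (mod 2).
s = (1, 1, 0, 1)^T — this equals column 13 of H (binary 1101), so error is at position 13.
Correct: flip bit 13 of r = 111001110100010 to get c = 111001110100110.


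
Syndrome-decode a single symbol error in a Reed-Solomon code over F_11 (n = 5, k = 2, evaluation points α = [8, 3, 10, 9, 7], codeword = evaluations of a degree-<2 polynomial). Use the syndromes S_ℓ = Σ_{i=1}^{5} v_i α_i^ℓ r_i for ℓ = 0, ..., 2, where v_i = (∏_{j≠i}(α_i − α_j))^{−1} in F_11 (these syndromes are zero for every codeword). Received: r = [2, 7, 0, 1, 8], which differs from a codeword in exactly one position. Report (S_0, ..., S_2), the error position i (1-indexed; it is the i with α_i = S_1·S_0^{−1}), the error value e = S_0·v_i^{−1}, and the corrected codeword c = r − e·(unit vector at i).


S = (3, 10, 4), error at position 5, error magnitude e = 5, c = [2, 7, 0, 1, 3].

Step 1: column multipliers v_i = (∏_{j≠i}(α_i − α_j))^{−1} mod 11.
  i = 1 (α = 8): (8−3)(8−10)(8−9)(8−7) = 5·(−2)·(−1)·1 = 10 ≡ 10, so v_1 = 10^{−1} = 10 (mod 11).
  i = 2 (α = 3): (3−8)(3−10)(3−9)(3−7) = (−5)·(−7)·(−6)·(−4) = 840 ≡ 4, so v_2 = 4^{−1} = 3 (mod 11).
  i = 3 (α = 10): (10−8)(10−3)(10−9)(10−7) = 2·7·1·3 = 42 ≡ 9, so v_3 = 9^{−1} = 5 (mod 11).
  i = 4 (α = 9): (9−8)(9−3)(9−10)(9−7) = 1·6·(−1)·2 = −12 ≡ 10, so v_4 = 10^{−1} = 10 (mod 11).
  i = 5 (α = 7): (7−8)(7−3)(7−10)(7−9) = (−1)·4·(−3)·(−2) = −24 ≡ 9, so v_5 = 9^{−1} = 5 (mod 11).
  v = [10, 3, 5, 10, 5].
Step 2: syndromes of r = [2, 7, 0, 1, 8] (all sums mod 11).
  S_0 = Σ v_i r_i = 10·2 + 3·7 + 5·0 + 10·1 + 5·8 = 91 ≡ 3.
  S_1 = Σ v_i α_i r_i = 10·8·2 + 3·3·7 + 5·10·0 + 10·9·1 + 5·7·8 = 593 ≡ 10.
  α_i^2 mod 11 = [9, 9, 1, 4, 5].
  S_2 = Σ v_i α_i^2 r_i = 10·9·2 + 3·9·7 + 5·1·0 + 10·4·1 + 5·5·8 = 609 ≡ 4.
  S = (3, 10, 4) ≠ 0, so r is not a codeword (an error is present).
Step 3: locate the error. For a single error e at position i, S_ℓ = v_i·e·α_i^ℓ, so α_err = S_1/S_0.
  S_0^{−1} = 3^{−1} = 4 (mod 11), so α_err = 10·4 = 40 ≡ 7 = α_5. Error position i = 5.
  Consistency check: S_2/S_1 = 4·10 = 40 ≡ 7 = α_err ✓ (single-error assumption holds).
Step 4: error magnitude e = S_0/v_5 = S_0·∏_{j≠5}(α_5 − α_j) = 3·9 = 27 ≡ 5 (mod 11).
Step 5: correct position 5: c_5 = r_5 − e = 8 − 5 ≡ 3 (mod 11). Hence c = [2, 7, 0, 1, 3].
  Check: interpolating c through the α_i gives m(x) = 10 + 10·x (degree < 2) with m(α_i) = c_i for every i, so c is indeed a codeword.


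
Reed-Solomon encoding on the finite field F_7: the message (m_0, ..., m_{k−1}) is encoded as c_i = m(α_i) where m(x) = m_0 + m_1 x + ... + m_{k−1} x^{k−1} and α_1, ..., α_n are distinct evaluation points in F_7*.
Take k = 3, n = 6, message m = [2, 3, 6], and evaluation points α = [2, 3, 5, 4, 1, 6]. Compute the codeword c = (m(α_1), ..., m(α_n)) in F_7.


c = [4, 2, 6, 5, 4, 5]

Message polynomial: m(x) = 2 + 3·x + 6·x^2 (mod 7).
For each evaluation point α_i, compute m(α_i) mod 7:
  α_1 = 2: Horner steps 6 → 1 → 4, so m(2) = 4.
  α_2 = 3: Horner steps 6 → 0 → 2, so m(3) = 2.
  α_3 = 5: Horner steps 6 → 5 → 6, so m(5) = 6.
  α_4 = 4: Horner steps 6 → 6 → 5, so m(4) = 5.
  α_5 = 1: Horner steps 6 → 2 → 4, so m(1) = 4.
  α_6 = 6: Horner steps 6 → 4 → 5, so m(6) = 5.
Codeword c = [4, 2, 6, 5, 4, 5] ∈ F_7^6.


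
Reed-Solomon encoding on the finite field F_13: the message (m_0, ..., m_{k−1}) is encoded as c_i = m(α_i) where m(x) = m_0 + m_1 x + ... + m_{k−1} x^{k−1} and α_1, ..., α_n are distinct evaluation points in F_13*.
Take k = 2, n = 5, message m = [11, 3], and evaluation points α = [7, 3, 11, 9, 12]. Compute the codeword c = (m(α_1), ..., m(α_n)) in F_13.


c = [6, 7, 5, 12, 8]

Message polynomial: m(x) = 11 + 3·x (mod 13).
For each evaluation point α_i, compute m(α_i) mod 13:
  α_1 = 7: Horner steps 3 → 6, so m(7) = 6.
  α_2 = 3: Horner steps 3 → 7, so m(3) = 7.
  α_3 = 11: Horner steps 3 → 5, so m(11) = 5.
  α_4 = 9: Horner steps 3 → 12, so m(9) = 12.
  α_5 = 12: Horner steps 3 → 8, so m(12) = 8.
Codeword c = [6, 7, 5, 12, 8] ∈ F_13^5.


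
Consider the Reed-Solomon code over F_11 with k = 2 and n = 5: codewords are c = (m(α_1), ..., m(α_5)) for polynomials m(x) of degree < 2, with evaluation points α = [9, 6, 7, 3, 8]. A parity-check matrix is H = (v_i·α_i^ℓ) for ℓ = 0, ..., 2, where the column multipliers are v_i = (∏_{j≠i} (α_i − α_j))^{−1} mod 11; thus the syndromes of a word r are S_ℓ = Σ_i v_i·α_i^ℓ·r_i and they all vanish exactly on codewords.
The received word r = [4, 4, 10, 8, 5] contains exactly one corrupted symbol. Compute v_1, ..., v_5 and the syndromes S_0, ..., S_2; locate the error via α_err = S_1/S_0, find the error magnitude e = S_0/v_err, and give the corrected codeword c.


S = (5, 1, 9), error at position 1, error magnitude e = 4, c = [0, 4, 10, 8, 5].

Step 1: column multipliers v_i = (∏_{j≠i}(α_i − α_j))^{−1} mod 11.
  i = 1 (α = 9): (9−6)(9−7)(9−3)(9−8) = 3·2·6·1 = 36 ≡ 3, so v_1 = 3^{−1} = 4 (mod 11).
  i = 2 (α = 6): (6−9)(6−7)(6−3)(6−8) = (−3)·(−1)·3·(−2) = −18 ≡ 4, so v_2 = 4^{−1} = 3 (mod 11).
  i = 3 (α = 7): (7−9)(7−6)(7−3)(7−8) = (−2)·1·4·(−1) = 8 ≡ 8, so v_3 = 8^{−1} = 7 (mod 11).
  i = 4 (α = 3): (3−9)(3−6)(3−7)(3−8) = (−6)·(−3)·(−4)·(−5) = 360 ≡ 8, so v_4 = 8^{−1} = 7 (mod 11).
  i = 5 (α = 8): (8−9)(8−6)(8−7)(8−3) = (−1)·2·1·5 = −10 ≡ 1, so v_5 = 1^{−1} = 1 (mod 11).
  v = [4, 3, 7, 7, 1].
Step 2: syndromes of r = [4, 4, 10, 8, 5] (all sums mod 11).
  S_0 = Σ v_i r_i = 4·4 + 3·4 + 7·10 + 7·8 + 1·5 = 159 ≡ 5.
  S_1 = Σ v_i α_i r_i = 4·9·4 + 3·6·4 + 7·7·10 + 7·3·8 + 1·8·5 = 914 ≡ 1.
  α_i^2 mod 11 = [4, 3, 5, 9, 9].
  S_2 = Σ v_i α_i^2 r_i = 4·4·4 + 3·3·4 + 7·5·10 + 7·9·8 + 1·9·5 = 999 ≡ 9.
  S = (5, 1, 9) ≠ 0, so r is not a codeword (an error is present).
Step 3: locate the error. For a single error e at position i, S_ℓ = v_i·e·α_i^ℓ, so α_err = S_1/S_0.
  S_0^{−1} = 5^{−1} = 9 (mod 11), so α_err = 1·9 = 9 ≡ 9 = α_1. Error position i = 1.
  Consistency check: S_2/S_1 = 9·1 = 9 ≡ 9 = α_err ✓ (single-error assumption holds).
Step 4: error magnitude e = S_0/v_1 = S_0·∏_{j≠1}(α_1 − α_j) = 5·3 = 15 ≡ 4 (mod 11).
Step 5: correct position 1: c_1 = r_1 − e = 4 − 4 ≡ 0 (mod 11). Hence c = [0, 4, 10, 8, 5].
  Check: interpolating c through the α_i gives m(x) = 1 + 6·x (degree < 2) with m(α_i) = c_i for every i, so c is indeed a codeword.


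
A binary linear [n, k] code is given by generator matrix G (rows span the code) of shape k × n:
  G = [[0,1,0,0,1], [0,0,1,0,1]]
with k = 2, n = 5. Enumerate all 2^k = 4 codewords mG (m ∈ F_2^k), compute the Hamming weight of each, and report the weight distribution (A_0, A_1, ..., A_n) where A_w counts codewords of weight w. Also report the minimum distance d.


Weight distribution: A_0 = 1, A_2 = 3. Minimum distance d = 2.

Enumerate all 2^2 = 4 messages m ∈ F_2^2.
For each, compute codeword c = mG in F_2^5, then tally its weight.
  m = 00 → c = 00000, weight = 0.
  m = 10 → c = 01001, weight = 2.
  m = 01 → c = 00101, weight = 2.
  m = 11 → c = 01100, weight = 2.
Tally weights:
  weight 0: 1 codewords.
  weight 2: 3 codewords.
Minimum distance d = smallest w > 0 with A_w > 0 = 2.
Sanity: Σ A_w = 4 = 2^2 = 4 ✓.


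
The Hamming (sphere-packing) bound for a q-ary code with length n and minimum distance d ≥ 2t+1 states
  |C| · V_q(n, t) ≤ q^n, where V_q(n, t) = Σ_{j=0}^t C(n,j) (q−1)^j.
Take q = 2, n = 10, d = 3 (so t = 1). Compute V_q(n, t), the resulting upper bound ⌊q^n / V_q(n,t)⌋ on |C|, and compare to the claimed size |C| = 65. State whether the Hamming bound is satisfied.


V_q(n, t) = 11, q^n = 1024, Hamming bound = 93, |C| = 65 ≤ bound (satisfied).

Step 1: Compute V_q(n, t) = Σ_{j=0}^1 C(n, j) (q−1)^j.
  j = 0: C(10,0)·(1)^0 = 1·1 = 1.
  j = 1: C(10,1)·(1)^1 = 10·1 = 10.
  V_q(n, t) = 1 + 10 = 11.
Step 2: q^n = 2^10 = 1024.
Step 3: Hamming bound ⌊q^n / V_q(n,t)⌋ = ⌊1024/11⌋ = 93.
Step 4: Compare |C| = 65 to 93: satisfied.
The claimed |C| lies below the Hamming bound.


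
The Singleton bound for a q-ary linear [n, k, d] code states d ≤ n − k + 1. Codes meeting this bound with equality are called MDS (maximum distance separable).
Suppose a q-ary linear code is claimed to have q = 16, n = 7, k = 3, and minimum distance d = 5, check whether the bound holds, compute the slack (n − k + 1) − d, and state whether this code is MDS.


Singleton RHS = n − k + 1 = 5, slack = 0, bound satisfied, MDS.

Singleton bound: d ≤ n − k + 1.
Here n = 7, k = 3, so n − k + 1 = 5.
Given d = 5, check d ≤ 5: YES.
Slack = (n − k + 1) − d = 0.
The code is MDS (slack = 0).
Description: the claimed parameters are [7, 3, 5]_16; such a code would be MDS (meets Singleton bound).


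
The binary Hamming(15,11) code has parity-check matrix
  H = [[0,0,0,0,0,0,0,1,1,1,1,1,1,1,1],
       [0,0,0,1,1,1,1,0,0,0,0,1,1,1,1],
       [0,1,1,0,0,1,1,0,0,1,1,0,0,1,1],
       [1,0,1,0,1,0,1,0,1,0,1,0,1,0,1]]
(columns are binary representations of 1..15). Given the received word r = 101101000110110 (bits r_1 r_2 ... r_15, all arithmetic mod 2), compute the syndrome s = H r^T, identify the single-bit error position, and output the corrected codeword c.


s = (0, 0, 1, 0)^T, error position = 2, corrected codeword c = 111101000110110

Compute s = H r^T mod 2 one row at a time:
  s_1 = 0 + 0 + 1 + 1 + 0 + 1 + 1 + 0 = 4 ≡ 0 (mod 2).
  s_2 = 1 + 0 + 1 + 0 + 0 + 1 + 1 + 0 = 4 ≡ 0 (mod 2).
  s_3 = 0 + 1 + 1 + 0 + 1 + 1 + 1 + 0 = 5 ≡ 1 (mod 2).
  s_4 = 1 + 1 + 0 + 0 + 0 + 1 + 1 + 0 = 4 ≡ 0 (mod 2).
s = (0, 0, 1, 0)^T — this equals column 2 of H (binary 0010), so error is at position 2.
Correct: flip bit 2 of r = 101101000110110 to get c = 111101000110110.


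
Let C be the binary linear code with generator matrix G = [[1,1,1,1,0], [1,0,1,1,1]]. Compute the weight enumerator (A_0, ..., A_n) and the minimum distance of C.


Weight distribution: A_0 = 1, A_2 = 1, A_4 = 2. Minimum distance d = 2.

Enumerate all 2^2 = 4 messages m ∈ F_2^2.
For each, compute codeword c = mG in F_2^5, then tally its weight.
  m = 00 → c = 00000, weight = 0.
  m = 10 → c = 11110, weight = 4.
  m = 01 → c = 10111, weight = 4.
  m = 11 → c = 01001, weight = 2.
Tally weights:
  weight 0: 1 codewords.
  weight 2: 1 codewords.
  weight 4: 2 codewords.
Minimum distance d = smallest w > 0 with A_w > 0 = 2.
Sanity: Σ A_w = 4 = 2^2 = 4 ✓.


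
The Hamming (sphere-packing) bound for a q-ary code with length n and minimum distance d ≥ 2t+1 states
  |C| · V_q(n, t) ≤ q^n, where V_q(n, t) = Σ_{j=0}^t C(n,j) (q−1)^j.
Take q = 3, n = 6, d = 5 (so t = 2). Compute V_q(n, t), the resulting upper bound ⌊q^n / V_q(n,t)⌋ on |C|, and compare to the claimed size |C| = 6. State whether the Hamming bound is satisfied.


V_q(n, t) = 73, q^n = 729, Hamming bound = 9, |C| = 6 ≤ bound (satisfied).

Step 1: Compute V_q(n, t) = Σ_{j=0}^2 C(n, j) (q−1)^j.
  j = 0: C(6,0)·(2)^0 = 1·1 = 1.
  j = 1: C(6,1)·(2)^1 = 6·2 = 12.
  j = 2: C(6,2)·(2)^2 = 15·4 = 60.
  V_q(n, t) = 1 + 12 + 60 = 73.
Step 2: q^n = 3^6 = 729.
Step 3: Hamming bound ⌊q^n / V_q(n,t)⌋ = ⌊729/73⌋ = 9.
Step 4: Compare |C| = 6 to 9: satisfied.
The claimed |C| lies below the Hamming bound.


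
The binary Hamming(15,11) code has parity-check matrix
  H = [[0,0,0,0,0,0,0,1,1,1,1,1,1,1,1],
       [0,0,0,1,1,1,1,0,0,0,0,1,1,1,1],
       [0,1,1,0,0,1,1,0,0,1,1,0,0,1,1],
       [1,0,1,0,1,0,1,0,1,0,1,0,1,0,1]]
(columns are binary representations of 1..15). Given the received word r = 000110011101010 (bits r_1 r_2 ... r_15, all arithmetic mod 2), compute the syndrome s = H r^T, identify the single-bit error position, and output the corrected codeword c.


s = (1, 0, 0, 0)^T, error position = 8, corrected codeword c = 000110001101010

Compute s = H r^T mod 2 one row at a time:
  s_1 = 1 + 1 + 1 + 0 + 1 + 0 + 1 + 0 = 5 ≡ 1 (mod 2).
  s_2 = 1 + 1 + 0 + 0 + 1 + 0 + 1 + 0 = 4 ≡ 0 (mod 2).
  s_3 = 0 + 0 + 0 + 0 + 1 + 0 + 1 + 0 = 2 ≡ 0 (mod 2).
  s_4 = 0 + 0 + 1 + 0 + 1 + 0 + 0 + 0 = 2 ≡ 0 (mod 2).
s = (1, 0, 0, 0)^T — this equals column 8 of H (binary 1000), so error is at position 8.
Correct: flip bit 8 of r = 000110011101010 to get c = 000110001101010.


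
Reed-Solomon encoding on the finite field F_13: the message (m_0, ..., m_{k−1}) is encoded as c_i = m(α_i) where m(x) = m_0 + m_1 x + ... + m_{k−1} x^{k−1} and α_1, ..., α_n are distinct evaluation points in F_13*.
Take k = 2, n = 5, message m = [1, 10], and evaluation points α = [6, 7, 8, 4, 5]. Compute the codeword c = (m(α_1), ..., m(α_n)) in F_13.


c = [9, 6, 3, 2, 12]

Message polynomial: m(x) = 1 + 10·x (mod 13).
For each evaluation point α_i, compute m(α_i) mod 13:
  α_1 = 6: Horner steps 10 → 9, so m(6) = 9.
  α_2 = 7: Horner steps 10 → 6, so m(7) = 6.
  α_3 = 8: Horner steps 10 → 3, so m(8) = 3.
  α_4 = 4: Horner steps 10 → 2, so m(4) = 2.
  α_5 = 5: Horner steps 10 → 12, so m(5) = 12.
Codeword c = [9, 6, 3, 2, 12] ∈ F_13^5.


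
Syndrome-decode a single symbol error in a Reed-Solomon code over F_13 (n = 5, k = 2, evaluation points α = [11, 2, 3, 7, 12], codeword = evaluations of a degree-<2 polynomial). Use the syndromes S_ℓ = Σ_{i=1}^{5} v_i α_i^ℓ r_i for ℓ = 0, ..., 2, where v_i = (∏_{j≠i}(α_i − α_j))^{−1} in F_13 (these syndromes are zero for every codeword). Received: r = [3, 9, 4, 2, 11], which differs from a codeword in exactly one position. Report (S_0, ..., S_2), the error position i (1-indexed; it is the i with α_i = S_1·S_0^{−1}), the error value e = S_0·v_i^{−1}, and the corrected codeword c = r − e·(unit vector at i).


S = (7, 10, 5), error at position 4, error magnitude e = 5, c = [3, 9, 4, 10, 11].

Step 1: column multipliers v_i = (∏_{j≠i}(α_i − α_j))^{−1} mod 13.
  i = 1 (α = 11): (11−2)(11−3)(11−7)(11−12) = 9·8·4·(−1) = −288 ≡ 11, so v_1 = 11^{−1} = 6 (mod 13).
  i = 2 (α = 2): (2−11)(2−3)(2−7)(2−12) = (−9)·(−1)·(−5)·(−10) = 450 ≡ 8, so v_2 = 8^{−1} = 5 (mod 13).
  i = 3 (α = 3): (3−11)(3−2)(3−7)(3−12) = (−8)·1·(−4)·(−9) = −288 ≡ 11, so v_3 = 11^{−1} = 6 (mod 13).
  i = 4 (α = 7): (7−11)(7−2)(7−3)(7−12) = (−4)·5·4·(−5) = 400 ≡ 10, so v_4 = 10^{−1} = 4 (mod 13).
  i = 5 (α = 12): (12−11)(12−2)(12−3)(12−7) = 1·10·9·5 = 450 ≡ 8, so v_5 = 8^{−1} = 5 (mod 13).
  v = [6, 5, 6, 4, 5].
Step 2: syndromes of r = [3, 9, 4, 2, 11] (all sums mod 13).
  S_0 = Σ v_i r_i = 6·3 + 5·9 + 6·4 + 4·2 + 5·11 = 150 ≡ 7.
  S_1 = Σ v_i α_i r_i = 6·11·3 + 5·2·9 + 6·3·4 + 4·7·2 + 5·12·11 = 1076 ≡ 10.
  α_i^2 mod 13 = [4, 4, 9, 10, 1].
  S_2 = Σ v_i α_i^2 r_i = 6·4·3 + 5·4·9 + 6·9·4 + 4·10·2 + 5·1·11 = 603 ≡ 5.
  S = (7, 10, 5) ≠ 0, so r is not a codeword (an error is present).
Step 3: locate the error. For a single error e at position i, S_ℓ = v_i·e·α_i^ℓ, so α_err = S_1/S_0.
  S_0^{−1} = 7^{−1} = 2 (mod 13), so α_err = 10·2 = 20 ≡ 7 = α_4. Error position i = 4.
  Consistency check: S_2/S_1 = 5·4 = 20 ≡ 7 = α_err ✓ (single-error assumption holds).
Step 4: error magnitude e = S_0/v_4 = S_0·∏_{j≠4}(α_4 − α_j) = 7·10 = 70 ≡ 5 (mod 13).
Step 5: correct position 4: c_4 = r_4 − e = 2 − 5 ≡ 10 (mod 13). Hence c = [3, 9, 4, 10, 11].
  Check: interpolating c through the α_i gives m(x) = 6 + 8·x (degree < 2) with m(α_i) = c_i for every i, so c is indeed a codeword.


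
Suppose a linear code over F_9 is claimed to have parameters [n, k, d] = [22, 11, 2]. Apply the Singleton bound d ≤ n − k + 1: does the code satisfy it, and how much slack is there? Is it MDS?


Singleton RHS = n − k + 1 = 12, slack = 10, bound satisfied, not MDS.

Singleton bound: d ≤ n − k + 1.
Here n = 22, k = 11, so n − k + 1 = 12.
Given d = 2, check d ≤ 12: YES.
Slack = (n − k + 1) − d = 10.
The code is NOT MDS (slack = 10 > 0).
Description: the claimed parameters are [22, 11, 2]_9; such a code would be non-MDS.


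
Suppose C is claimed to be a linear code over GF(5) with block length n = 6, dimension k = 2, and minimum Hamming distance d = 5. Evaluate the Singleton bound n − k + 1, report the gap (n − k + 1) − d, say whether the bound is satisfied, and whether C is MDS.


Singleton RHS = n − k + 1 = 5, slack = 0, bound satisfied, MDS.

Singleton bound: d ≤ n − k + 1.
Here n = 6, k = 2, so n − k + 1 = 5.
Given d = 5, check d ≤ 5: YES.
Slack = (n − k + 1) − d = 0.
The code is MDS (slack = 0).
Description: the claimed parameters are [6, 2, 5]_5; such a code would be MDS (meets Singleton bound).


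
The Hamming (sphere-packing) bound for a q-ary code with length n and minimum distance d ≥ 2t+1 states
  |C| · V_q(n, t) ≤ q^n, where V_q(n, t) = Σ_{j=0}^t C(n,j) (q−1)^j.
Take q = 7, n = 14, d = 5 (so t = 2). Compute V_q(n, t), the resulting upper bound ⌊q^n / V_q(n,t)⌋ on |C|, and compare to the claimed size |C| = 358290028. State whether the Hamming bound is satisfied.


V_q(n, t) = 3361, q^n = 678223072849, Hamming bound = 201792047, |C| = 358290028 > bound (violated).

Step 1: Compute V_q(n, t) = Σ_{j=0}^2 C(n, j) (q−1)^j.
  j = 0: C(14,0)·(6)^0 = 1·1 = 1.
  j = 1: C(14,1)·(6)^1 = 14·6 = 84.
  j = 2: C(14,2)·(6)^2 = 91·36 = 3276.
  V_q(n, t) = 1 + 84 + 3276 = 3361.
Step 2: q^n = 7^14 = 678223072849.
Step 3: Hamming bound ⌊q^n / V_q(n,t)⌋ = ⌊678223072849/3361⌋ = 201792047.
Step 4: Compare |C| = 358290028 to 201792047: violated.
The claimed |C| lies above the Hamming bound, so no 7-ary code of length 14 with d ≥ 5 can have 358290028 codewords.


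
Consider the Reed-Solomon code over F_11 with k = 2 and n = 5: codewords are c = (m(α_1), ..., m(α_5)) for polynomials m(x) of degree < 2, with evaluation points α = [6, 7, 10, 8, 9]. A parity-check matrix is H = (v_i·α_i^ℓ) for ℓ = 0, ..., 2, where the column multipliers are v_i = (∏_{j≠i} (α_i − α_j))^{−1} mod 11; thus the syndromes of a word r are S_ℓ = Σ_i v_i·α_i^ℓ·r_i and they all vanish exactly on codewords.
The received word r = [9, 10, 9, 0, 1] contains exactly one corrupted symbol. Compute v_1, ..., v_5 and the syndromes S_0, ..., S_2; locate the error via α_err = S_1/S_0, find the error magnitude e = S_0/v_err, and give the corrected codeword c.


S = (9, 2, 9), error at position 3, error magnitude e = 7, c = [9, 10, 2, 0, 1].

Step 1: column multipliers v_i = (∏_{j≠i}(α_i − α_j))^{−1} mod 11.
  i = 1 (α = 6): (6−7)(6−10)(6−8)(6−9) = (−1)·(−4)·(−2)·(−3) = 24 ≡ 2, so v_1 = 2^{−1} = 6 (mod 11).
  i = 2 (α = 7): (7−6)(7−10)(7−8)(7−9) = 1·(−3)·(−1)·(−2) = −6 ≡ 5, so v_2 = 5^{−1} = 9 (mod 11).
  i = 3 (α = 10): (10−6)(10−7)(10−8)(10−9) = 4·3·2·1 = 24 ≡ 2, so v_3 = 2^{−1} = 6 (mod 11).
  i = 4 (α = 8): (8−6)(8−7)(8−10)(8−9) = 2·1·(−2)·(−1) = 4 ≡ 4, so v_4 = 4^{−1} = 3 (mod 11).
  i = 5 (α = 9): (9−6)(9−7)(9−10)(9−8) = 3·2·(−1)·1 = −6 ≡ 5, so v_5 = 5^{−1} = 9 (mod 11).
  v = [6, 9, 6, 3, 9].
Step 2: syndromes of r = [9, 10, 9, 0, 1] (all sums mod 11).
  S_0 = Σ v_i r_i = 6·9 + 9·10 + 6·9 + 3·0 + 9·1 = 207 ≡ 9.
  S_1 = Σ v_i α_i r_i = 6·6·9 + 9·7·10 + 6·10·9 + 3·8·0 + 9·9·1 = 1575 ≡ 2.
  α_i^2 mod 11 = [3, 5, 1, 9, 4].
  S_2 = Σ v_i α_i^2 r_i = 6·3·9 + 9·5·10 + 6·1·9 + 3·9·0 + 9·4·1 = 702 ≡ 9.
  S = (9, 2, 9) ≠ 0, so r is not a codeword (an error is present).
Step 3: locate the error. For a single error e at position i, S_ℓ = v_i·e·α_i^ℓ, so α_err = S_1/S_0.
  S_0^{−1} = 9^{−1} = 5 (mod 11), so α_err = 2·5 = 10 ≡ 10 = α_3. Error position i = 3.
  Consistency check: S_2/S_1 = 9·6 = 54 ≡ 10 = α_err ✓ (single-error assumption holds).
Step 4: error magnitude e = S_0/v_3 = S_0·∏_{j≠3}(α_3 − α_j) = 9·2 = 18 ≡ 7 (mod 11).
Step 5: correct position 3: c_3 = r_3 − e = 9 − 7 ≡ 2 (mod 11). Hence c = [9, 10, 2, 0, 1].
  Check: interpolating c through the α_i gives m(x) = 3 + 1·x (degree < 2) with m(α_i) = c_i for every i, so c is indeed a codeword.


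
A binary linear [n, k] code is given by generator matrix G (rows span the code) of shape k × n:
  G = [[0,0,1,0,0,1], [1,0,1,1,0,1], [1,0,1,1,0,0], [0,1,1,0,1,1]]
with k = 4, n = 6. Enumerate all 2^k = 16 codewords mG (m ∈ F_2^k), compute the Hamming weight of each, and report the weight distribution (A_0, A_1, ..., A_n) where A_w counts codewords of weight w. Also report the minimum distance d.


Weight distribution: A_0 = 1, A_1 = 2, A_2 = 3, A_3 = 4, A_4 = 3, A_5 = 2, A_6 = 1. Minimum distance d = 1.

Enumerate all 2^4 = 16 messages m ∈ F_2^4.
For each, compute codeword c = mG in F_2^6, then tally its weight.
  m = 0000 → c = 000000, weight = 0.
  m = 1000 → c = 001001, weight = 2.
  m = 0100 → c = 101101, weight = 4.
  m = 1100 → c = 100100, weight = 2.
  m = 0010 → c = 101100, weight = 3.
  m = 1010 → c = 100101, weight = 3.
  m = 0110 → c = 000001, weight = 1.
  m = 1110 → c = 001000, weight = 1.
  m = 0001 → c = 011011, weight = 4.
  m = 1001 → c = 010010, weight = 2.
  m = 0101 → c = 110110, weight = 4.
  m = 1101 → c = 111111, weight = 6.
  m = 0011 → c = 110111, weight = 5.
  m = 1011 → c = 111110, weight = 5.
  m = 0111 → c = 011010, weight = 3.
  m = 1111 → c = 010011, weight = 3.
Tally weights:
  weight 0: 1 codewords.
  weight 1: 2 codewords.
  weight 2: 3 codewords.
  weight 3: 4 codewords.
  weight 4: 3 codewords.
  weight 5: 2 codewords.
  weight 6: 1 codewords.
Minimum distance d = smallest w > 0 with A_w > 0 = 1.
Sanity: Σ A_w = 16 = 2^4 = 16 ✓.


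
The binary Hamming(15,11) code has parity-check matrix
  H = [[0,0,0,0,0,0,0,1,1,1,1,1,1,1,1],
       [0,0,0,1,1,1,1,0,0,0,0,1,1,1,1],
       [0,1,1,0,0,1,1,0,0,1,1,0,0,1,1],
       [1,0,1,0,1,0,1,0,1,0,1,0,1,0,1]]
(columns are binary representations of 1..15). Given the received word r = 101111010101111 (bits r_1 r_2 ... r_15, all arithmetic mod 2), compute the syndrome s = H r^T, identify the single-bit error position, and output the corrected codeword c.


s = (0, 1, 1, 1)^T, error position = 7, corrected codeword c = 101111110101111

Compute s = H r^T mod 2 one row at a time:
  s_1 = 1 + 0 + 1 + 0 + 1 + 1 + 1 + 1 = 6 ≡ 0 (mod 2).
  s_2 = 1 + 1 + 1 + 0 + 1 + 1 + 1 + 1 = 7 ≡ 1 (mod 2).
  s_3 = 0 + 1 + 1 + 0 + 1 + 0 + 1 + 1 = 5 ≡ 1 (mod 2).
  s_4 = 1 + 1 + 1 + 0 + 0 + 0 + 1 + 1 = 5 ≡ 1 (mod 2).
s = (0, 1, 1, 1)^T — this equals column 7 of H (binary 0111), so error is at position 7.
Correct: flip bit 7 of r = 101111010101111 to get c = 101111110101111.


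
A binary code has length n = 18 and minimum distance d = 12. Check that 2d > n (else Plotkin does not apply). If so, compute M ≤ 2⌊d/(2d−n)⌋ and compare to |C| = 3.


Plotkin bound M ≤ 4; given |C| = 3 ≤ bound (satisfied).

Check applicability: 2d = 24, n = 18.
2d − n = 6 > 0, so Plotkin applies.
Compute d/(2d−n) = 12/6 ≈ 2.0000.
⌊d/(2d−n)⌋ = 2.
Plotkin bound: M ≤ 2·2 = 4.
Given |C| = 3, check: satisfied.
This |C| is below the Plotkin bound.


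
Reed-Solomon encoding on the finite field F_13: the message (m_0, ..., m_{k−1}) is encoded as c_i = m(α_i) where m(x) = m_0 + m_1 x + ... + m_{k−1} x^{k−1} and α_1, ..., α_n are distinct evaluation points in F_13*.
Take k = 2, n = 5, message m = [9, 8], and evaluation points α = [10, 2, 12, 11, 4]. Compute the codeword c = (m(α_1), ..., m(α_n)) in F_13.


c = [11, 12, 1, 6, 2]

Message polynomial: m(x) = 9 + 8·x (mod 13).
For each evaluation point α_i, compute m(α_i) mod 13:
  α_1 = 10: Horner steps 8 → 11, so m(10) = 11.
  α_2 = 2: Horner steps 8 → 12, so m(2) = 12.
  α_3 = 12: Horner steps 8 → 1, so m(12) = 1.
  α_4 = 11: Horner steps 8 → 6, so m(11) = 6.
  α_5 = 4: Horner steps 8 → 2, so m(4) = 2.
Codeword c = [11, 12, 1, 6, 2] ∈ F_13^5.


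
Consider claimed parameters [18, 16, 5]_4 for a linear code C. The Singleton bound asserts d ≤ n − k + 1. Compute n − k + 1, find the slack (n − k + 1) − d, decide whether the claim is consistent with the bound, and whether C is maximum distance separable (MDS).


Singleton RHS = n − k + 1 = 3, slack = -2, bound violated (no such code; not MDS).

Singleton bound: d ≤ n − k + 1.
Here n = 18, k = 16, so n − k + 1 = 3.
Given d = 5, check d ≤ 3: NO.
Slack = (n − k + 1) − d = -2.
The slack is negative: d = 5 exceeds n − k + 1 = 3 by 2, so the Singleton bound is violated and no linear [18, 16, 5]_4 code can exist. In particular it is not MDS (MDS requires d = n − k + 1 exactly).
Description: the claimed parameters are [18, 16, 5]_4; such a code would be impossible (violates the Singleton bound).


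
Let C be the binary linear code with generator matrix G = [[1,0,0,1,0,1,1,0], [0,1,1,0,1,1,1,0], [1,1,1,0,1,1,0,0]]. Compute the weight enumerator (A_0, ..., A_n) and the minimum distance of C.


Weight distribution: A_0 = 1, A_2 = 2, A_4 = 1, A_5 = 4. Minimum distance d = 2.

Enumerate all 2^3 = 8 messages m ∈ F_2^3.
For each, compute codeword c = mG in F_2^8, then tally its weight.
  m = 000 → c = 00000000, weight = 0.
  m = 100 → c = 10010110, weight = 4.
  m = 010 → c = 01101110, weight = 5.
  m = 110 → c = 11111000, weight = 5.
  m = 001 → c = 11101100, weight = 5.
  m = 101 → c = 01111010, weight = 5.
  m = 011 → c = 10000010, weight = 2.
  m = 111 → c = 00010100, weight = 2.
Tally weights:
  weight 0: 1 codewords.
  weight 2: 2 codewords.
  weight 4: 1 codewords.
  weight 5: 4 codewords.
Minimum distance d = smallest w > 0 with A_w > 0 = 2.
Sanity: Σ A_w = 8 = 2^3 = 8 ✓.


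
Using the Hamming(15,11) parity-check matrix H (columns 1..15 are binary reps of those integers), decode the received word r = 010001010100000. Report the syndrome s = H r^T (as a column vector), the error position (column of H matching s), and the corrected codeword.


s = (0, 1, 1, 0)^T, error position = 6, corrected codeword c = 010000010100000

Compute s = H r^T mod 2 one row at a time:
  s_1 = 1 + 0 + 1 + 0 + 0 + 0 + 0 + 0 = 2 ≡ 0 (mod 2).
  s_2 = 0 + 0 + 1 + 0 + 0 + 0 + 0 + 0 = 1 ≡ 1 (mod 2).
  s_3 = 1 + 0 + 1 + 0 + 1 + 0 + 0 + 0 = 3 ≡ 1 (mod 2).
  s_4 = 0 + 0 + 0 + 0 + 0 + 0 + 0 + 0 = 0 ≡ 0 (mod 2).
s = (0, 1, 1, 0)^T — this equals column 6 of H (binary 0110), so error is at position 6.
Correct: flip bit 6 of r = 010001010100000 to get c = 010000010100000.


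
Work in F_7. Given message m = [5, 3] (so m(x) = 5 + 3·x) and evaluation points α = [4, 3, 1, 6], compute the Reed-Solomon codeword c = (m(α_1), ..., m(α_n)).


c = [3, 0, 1, 2]

Message polynomial: m(x) = 5 + 3·x (mod 7).
For each evaluation point α_i, compute m(α_i) mod 7:
  α_1 = 4: Horner steps 3 → 3, so m(4) = 3.
  α_2 = 3: Horner steps 3 → 0, so m(3) = 0.
  α_3 = 1: Horner steps 3 → 1, so m(1) = 1.
  α_4 = 6: Horner steps 3 → 2, so m(6) = 2.
Codeword c = [3, 0, 1, 2] ∈ F_7^4.


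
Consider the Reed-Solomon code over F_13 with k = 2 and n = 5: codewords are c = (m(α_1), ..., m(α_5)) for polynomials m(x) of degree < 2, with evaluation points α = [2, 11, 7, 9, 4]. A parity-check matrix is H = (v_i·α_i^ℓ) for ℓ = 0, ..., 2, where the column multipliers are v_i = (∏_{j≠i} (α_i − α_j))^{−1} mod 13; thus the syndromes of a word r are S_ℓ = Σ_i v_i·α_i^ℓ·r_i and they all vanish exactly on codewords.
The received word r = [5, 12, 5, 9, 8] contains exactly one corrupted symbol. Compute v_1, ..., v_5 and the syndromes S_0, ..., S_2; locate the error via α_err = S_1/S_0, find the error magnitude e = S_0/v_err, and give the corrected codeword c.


S = (4, 2, 1), error at position 3, error magnitude e = 12, c = [5, 12, 6, 9, 8].

Step 1: column multipliers v_i = (∏_{j≠i}(α_i − α_j))^{−1} mod 13.
  i = 1 (α = 2): (2−11)(2−7)(2−9)(2−4) = (−9)·(−5)·(−7)·(−2) = 630 ≡ 6, so v_1 = 6^{−1} = 11 (mod 13).
  i = 2 (α = 11): (11−2)(11−7)(11−9)(11−4) = 9·4·2·7 = 504 ≡ 10, so v_2 = 10^{−1} = 4 (mod 13).
  i = 3 (α = 7): (7−2)(7−11)(7−9)(7−4) = 5·(−4)·(−2)·3 = 120 ≡ 3, so v_3 = 3^{−1} = 9 (mod 13).
  i = 4 (α = 9): (9−2)(9−11)(9−7)(9−4) = 7·(−2)·2·5 = −140 ≡ 3, so v_4 = 3^{−1} = 9 (mod 13).
  i = 5 (α = 4): (4−2)(4−11)(4−7)(4−9) = 2·(−7)·(−3)·(−5) = −210 ≡ 11, so v_5 = 11^{−1} = 6 (mod 13).
  v = [11, 4, 9, 9, 6].
Step 2: syndromes of r = [5, 12, 5, 9, 8] (all sums mod 13).
  S_0 = Σ v_i r_i = 11·5 + 4·12 + 9·5 + 9·9 + 6·8 = 277 ≡ 4.
  S_1 = Σ v_i α_i r_i = 11·2·5 + 4·11·12 + 9·7·5 + 9·9·9 + 6·4·8 = 1874 ≡ 2.
  α_i^2 mod 13 = [4, 4, 10, 3, 3].
  S_2 = Σ v_i α_i^2 r_i = 11·4·5 + 4·4·12 + 9·10·5 + 9·3·9 + 6·3·8 = 1249 ≡ 1.
  S = (4, 2, 1) ≠ 0, so r is not a codeword (an error is present).
Step 3: locate the error. For a single error e at position i, S_ℓ = v_i·e·α_i^ℓ, so α_err = S_1/S_0.
  S_0^{−1} = 4^{−1} = 10 (mod 13), so α_err = 2·10 = 20 ≡ 7 = α_3. Error position i = 3.
  Consistency check: S_2/S_1 = 1·7 = 7 ≡ 7 = α_err ✓ (single-error assumption holds).
Step 4: error magnitude e = S_0/v_3 = S_0·∏_{j≠3}(α_3 − α_j) = 4·3 = 12 ≡ 12 (mod 13).
Step 5: correct position 3: c_3 = r_3 − e = 5 − 12 ≡ 6 (mod 13). Hence c = [5, 12, 6, 9, 8].
  Check: interpolating c through the α_i gives m(x) = 2 + 8·x (degree < 2) with m(α_i) = c_i for every i, so c is indeed a codeword.
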